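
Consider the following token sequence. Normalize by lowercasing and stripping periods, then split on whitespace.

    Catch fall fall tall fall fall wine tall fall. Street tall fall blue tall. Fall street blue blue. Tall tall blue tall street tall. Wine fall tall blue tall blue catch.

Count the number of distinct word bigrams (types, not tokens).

31 tokens → 30 bigram windows in total.
Repeated bigrams (each contributes count−1 duplicates):
  blue tall: 4
  tall fall: 4
  tall blue: 3
  fall fall: 2
  fall street: 2
  fall tall: 2
  street tall: 2
12 duplicate windows → 30 − 12 = 18 distinct.

18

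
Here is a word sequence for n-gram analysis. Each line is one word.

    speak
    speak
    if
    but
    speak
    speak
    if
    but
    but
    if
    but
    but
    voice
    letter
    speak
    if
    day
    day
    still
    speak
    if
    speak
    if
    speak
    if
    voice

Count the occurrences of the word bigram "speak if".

6

Scanning the 25 overlapping bigram windows for "speak if":
  position 2–3: speak if
  position 6–7: speak if
  position 15–16: speak if
  position 20–21: speak if
  position 22–23: speak if
  position 24–25: speak if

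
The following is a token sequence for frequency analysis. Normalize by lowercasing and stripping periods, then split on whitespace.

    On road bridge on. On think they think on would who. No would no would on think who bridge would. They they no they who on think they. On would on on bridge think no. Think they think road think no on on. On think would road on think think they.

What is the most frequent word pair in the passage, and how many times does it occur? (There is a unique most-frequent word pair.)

Bigram frequencies (highest first):
  on think: 5
  on on: 4
  think they: 4
  they think: 2
  on would: 2
  no would: 2
  … (29 more, each ≤ 2)

"on think", 5 times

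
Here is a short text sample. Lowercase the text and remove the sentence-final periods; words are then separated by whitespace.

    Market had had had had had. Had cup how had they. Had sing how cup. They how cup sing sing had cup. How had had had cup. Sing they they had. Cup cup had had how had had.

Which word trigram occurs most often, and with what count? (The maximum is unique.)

"had had had", 5 times

Trigram frequencies (highest first):
  had had had: 5
  had had cup: 2
  had cup how: 2
  cup how had: 2
  how had had: 2
  market had had: 1
  … (22 more, each ≤ 1)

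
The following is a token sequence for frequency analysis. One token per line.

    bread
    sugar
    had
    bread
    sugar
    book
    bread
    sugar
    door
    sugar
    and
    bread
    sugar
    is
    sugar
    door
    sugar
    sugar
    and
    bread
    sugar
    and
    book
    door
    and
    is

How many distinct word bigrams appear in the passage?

16

26 tokens → 25 bigram windows in total.
Repeated bigrams (each contributes count−1 duplicates):
  bread sugar: 5
  sugar and: 3
  and bread: 2
  door sugar: 2
  sugar door: 2
9 duplicate windows → 25 − 9 = 16 distinct.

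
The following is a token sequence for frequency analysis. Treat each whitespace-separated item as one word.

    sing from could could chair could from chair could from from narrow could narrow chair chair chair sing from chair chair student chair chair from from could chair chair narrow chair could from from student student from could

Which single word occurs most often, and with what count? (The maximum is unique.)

"chair", 12 times

Unigram frequencies (highest first):
  chair: 12
  from: 10
  could: 8
  narrow: 3
  student: 3
  sing: 2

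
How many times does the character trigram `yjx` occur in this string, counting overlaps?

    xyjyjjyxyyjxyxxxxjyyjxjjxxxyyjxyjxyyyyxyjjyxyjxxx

Sliding a length-3 window over the 49 characters (47 positions):
  position 10–12: yjx
  position 20–22: yjx
  position 29–31: yjx
  position 32–34: yjx
  position 45–47: yjx

5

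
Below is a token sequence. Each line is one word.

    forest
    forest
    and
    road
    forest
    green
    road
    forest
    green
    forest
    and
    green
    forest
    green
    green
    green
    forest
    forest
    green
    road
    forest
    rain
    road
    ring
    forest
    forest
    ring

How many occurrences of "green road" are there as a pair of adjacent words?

2

Scanning the 26 overlapping bigram windows for "green road":
  position 6–7: green road
  position 19–20: green road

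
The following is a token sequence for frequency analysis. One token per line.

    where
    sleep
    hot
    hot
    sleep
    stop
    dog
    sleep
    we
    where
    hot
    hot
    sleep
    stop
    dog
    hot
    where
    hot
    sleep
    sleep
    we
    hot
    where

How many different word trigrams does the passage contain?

18

23 tokens → 21 trigram windows in total.
Repeated trigrams (each contributes count−1 duplicates):
  hot hot sleep: 2
  hot sleep stop: 2
  sleep stop dog: 2
3 duplicate windows → 21 − 3 = 18 distinct.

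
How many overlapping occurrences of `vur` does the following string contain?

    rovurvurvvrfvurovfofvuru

Sliding a length-3 window over the 24 characters (22 positions):
  position 3–5: vur
  position 6–8: vur
  position 13–15: vur
  position 21–23: vur

4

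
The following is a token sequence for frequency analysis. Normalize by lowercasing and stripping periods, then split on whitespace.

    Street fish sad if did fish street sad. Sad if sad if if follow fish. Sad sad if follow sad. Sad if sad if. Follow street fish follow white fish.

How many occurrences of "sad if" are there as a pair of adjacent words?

6

Scanning the 29 overlapping bigram windows for "sad if":
  position 3–4: sad if
  position 9–10: sad if
  position 11–12: sad if
  position 17–18: sad if
  position 21–22: sad if
  position 23–24: sad if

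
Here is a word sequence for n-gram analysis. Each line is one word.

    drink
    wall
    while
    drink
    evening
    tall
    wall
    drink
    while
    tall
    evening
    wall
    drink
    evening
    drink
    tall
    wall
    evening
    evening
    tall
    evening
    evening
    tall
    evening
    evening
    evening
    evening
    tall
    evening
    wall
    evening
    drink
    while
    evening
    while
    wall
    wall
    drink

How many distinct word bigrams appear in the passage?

19

38 tokens → 37 bigram windows in total.
Repeated bigrams (each contributes count−1 duplicates):
  evening evening: 5
  evening tall: 4
  tall evening: 4
  wall drink: 3
  drink evening: 2
  drink while: 2
  evening drink: 2
  evening wall: 2
  … (2 more repeated)
18 duplicate windows → 37 − 18 = 19 distinct.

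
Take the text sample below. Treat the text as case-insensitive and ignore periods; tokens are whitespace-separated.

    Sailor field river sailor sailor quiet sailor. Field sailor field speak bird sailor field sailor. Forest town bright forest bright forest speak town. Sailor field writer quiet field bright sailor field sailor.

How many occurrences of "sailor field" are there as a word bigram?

6

Scanning the 31 overlapping bigram windows for "sailor field":
  position 1–2: sailor field
  position 7–8: sailor field
  position 9–10: sailor field
  position 13–14: sailor field
  position 24–25: sailor field
  position 30–31: sailor field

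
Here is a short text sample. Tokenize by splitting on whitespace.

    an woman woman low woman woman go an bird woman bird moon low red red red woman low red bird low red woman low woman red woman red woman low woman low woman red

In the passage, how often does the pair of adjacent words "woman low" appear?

5

Scanning the 33 overlapping bigram windows for "woman low":
  position 3–4: woman low
  position 17–18: woman low
  position 23–24: woman low
  position 29–30: woman low
  position 31–32: woman low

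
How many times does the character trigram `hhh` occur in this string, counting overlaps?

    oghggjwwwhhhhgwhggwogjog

2

Sliding a length-3 window over the 24 characters (22 positions):
  position 10–12: hhh
  position 11–13: hhh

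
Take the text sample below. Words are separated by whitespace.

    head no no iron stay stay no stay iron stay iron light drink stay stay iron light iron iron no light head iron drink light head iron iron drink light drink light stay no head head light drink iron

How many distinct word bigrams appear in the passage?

24

39 tokens → 38 bigram windows in total.
Repeated bigrams (each contributes count−1 duplicates):
  drink light: 3
  light drink: 3
  stay iron: 3
  head iron: 2
  iron drink: 2
  iron iron: 2
  iron light: 2
  iron stay: 2
  … (3 more repeated)
14 duplicate windows → 38 − 14 = 24 distinct.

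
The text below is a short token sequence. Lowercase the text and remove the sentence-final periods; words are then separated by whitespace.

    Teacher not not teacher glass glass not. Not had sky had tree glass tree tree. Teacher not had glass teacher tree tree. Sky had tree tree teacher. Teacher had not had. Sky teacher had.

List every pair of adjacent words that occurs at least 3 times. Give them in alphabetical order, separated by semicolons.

Bigram counts meeting the condition (at least 3 times):
  not had: 3
  tree tree: 3

not had; tree tree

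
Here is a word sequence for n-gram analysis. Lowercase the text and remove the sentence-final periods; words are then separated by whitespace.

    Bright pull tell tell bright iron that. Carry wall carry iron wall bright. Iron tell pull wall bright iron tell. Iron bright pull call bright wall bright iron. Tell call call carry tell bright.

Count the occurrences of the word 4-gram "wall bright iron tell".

3

Scanning the 31 overlapping 4-gram windows for "wall bright iron tell":
  position 12–15: wall bright iron tell
  position 17–20: wall bright iron tell
  position 26–29: wall bright iron tell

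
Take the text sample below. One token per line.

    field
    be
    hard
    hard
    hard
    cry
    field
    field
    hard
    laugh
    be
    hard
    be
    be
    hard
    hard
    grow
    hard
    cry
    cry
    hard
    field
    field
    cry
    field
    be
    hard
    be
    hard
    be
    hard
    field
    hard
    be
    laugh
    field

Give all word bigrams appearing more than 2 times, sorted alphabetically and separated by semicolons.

Bigram counts meeting the condition (more than 2 times):
  be hard: 6
  hard be: 4
  hard hard: 3

be hard; hard be; hard hard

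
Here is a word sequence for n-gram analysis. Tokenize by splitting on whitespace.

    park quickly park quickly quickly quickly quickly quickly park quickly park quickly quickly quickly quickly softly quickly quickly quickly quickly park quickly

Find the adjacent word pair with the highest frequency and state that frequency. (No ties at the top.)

Bigram frequencies (highest first):
  quickly quickly: 10
  park quickly: 5
  quickly park: 4
  quickly softly: 1
  softly quickly: 1

"quickly quickly", 10 times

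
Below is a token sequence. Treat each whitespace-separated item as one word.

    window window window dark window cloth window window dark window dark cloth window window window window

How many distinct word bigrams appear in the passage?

16 tokens → 15 bigram windows in total.
Repeated bigrams (each contributes count−1 duplicates):
  window window: 6
  window dark: 3
  cloth window: 2
  dark window: 2
9 duplicate windows → 15 − 9 = 6 distinct.

6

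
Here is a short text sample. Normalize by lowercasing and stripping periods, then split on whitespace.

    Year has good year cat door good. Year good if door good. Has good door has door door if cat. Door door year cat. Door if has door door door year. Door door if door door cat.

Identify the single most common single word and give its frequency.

"door", 15 times

Unigram frequencies (highest first):
  door: 15
  year: 5
  good: 5
  has: 4
  cat: 4
  if: 4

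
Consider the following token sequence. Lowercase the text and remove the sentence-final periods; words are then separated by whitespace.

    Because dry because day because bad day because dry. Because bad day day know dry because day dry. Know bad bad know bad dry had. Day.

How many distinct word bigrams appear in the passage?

26 tokens → 25 bigram windows in total.
Repeated bigrams (each contributes count−1 duplicates):
  dry because: 3
  bad day: 2
  because bad: 2
  because day: 2
  because dry: 2
  day because: 2
  know bad: 2
8 duplicate windows → 25 − 8 = 17 distinct.

17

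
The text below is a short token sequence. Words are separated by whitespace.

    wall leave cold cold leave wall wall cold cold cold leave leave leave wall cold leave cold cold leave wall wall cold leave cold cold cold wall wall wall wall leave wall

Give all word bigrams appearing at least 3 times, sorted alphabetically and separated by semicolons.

Bigram counts meeting the condition (at least 3 times):
  cold cold: 6
  cold leave: 5
  leave cold: 3
  leave wall: 4
  wall cold: 3
  wall wall: 5

cold cold; cold leave; leave cold; leave wall; wall cold; wall wall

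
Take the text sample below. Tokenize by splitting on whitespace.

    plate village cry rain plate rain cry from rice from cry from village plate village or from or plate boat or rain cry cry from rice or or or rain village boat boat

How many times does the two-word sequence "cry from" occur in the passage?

Scanning the 32 overlapping bigram windows for "cry from":
  position 7–8: cry from
  position 11–12: cry from
  position 24–25: cry from

3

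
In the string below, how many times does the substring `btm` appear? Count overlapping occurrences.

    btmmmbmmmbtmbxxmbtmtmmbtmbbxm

4

Sliding a length-3 window over the 29 characters (27 positions):
  position 1–3: btm
  position 10–12: btm
  position 17–19: btm
  position 23–25: btm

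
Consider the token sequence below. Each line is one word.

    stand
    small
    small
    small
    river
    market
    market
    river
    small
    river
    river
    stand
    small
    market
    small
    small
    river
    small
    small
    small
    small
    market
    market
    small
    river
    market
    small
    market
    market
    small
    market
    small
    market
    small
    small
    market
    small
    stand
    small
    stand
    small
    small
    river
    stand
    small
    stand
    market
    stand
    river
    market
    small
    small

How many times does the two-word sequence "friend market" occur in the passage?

Scanning the 51 overlapping bigram windows for "friend market":
  (none found)

0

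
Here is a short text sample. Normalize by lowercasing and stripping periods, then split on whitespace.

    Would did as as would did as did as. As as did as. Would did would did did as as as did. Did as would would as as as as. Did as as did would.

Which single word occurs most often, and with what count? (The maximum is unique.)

"as", 17 times

Unigram frequencies (highest first):
  as: 17
  did: 11
  would: 7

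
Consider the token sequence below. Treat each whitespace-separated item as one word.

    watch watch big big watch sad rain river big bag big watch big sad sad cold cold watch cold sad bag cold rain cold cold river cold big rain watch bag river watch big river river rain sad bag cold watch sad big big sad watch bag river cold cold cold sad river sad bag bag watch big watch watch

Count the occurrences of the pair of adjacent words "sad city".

Scanning the 59 overlapping bigram windows for "sad city":
  (none found)

0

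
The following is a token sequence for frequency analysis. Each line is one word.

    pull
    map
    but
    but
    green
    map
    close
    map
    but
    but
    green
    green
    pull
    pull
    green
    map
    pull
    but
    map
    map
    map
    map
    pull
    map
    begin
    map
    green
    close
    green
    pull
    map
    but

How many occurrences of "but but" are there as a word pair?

2

Scanning the 31 overlapping bigram windows for "but but":
  position 3–4: but but
  position 9–10: but but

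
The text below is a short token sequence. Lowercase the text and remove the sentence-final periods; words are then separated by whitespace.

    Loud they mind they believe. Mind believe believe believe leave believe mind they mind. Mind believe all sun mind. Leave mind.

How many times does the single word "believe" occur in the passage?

Scanning the 21 tokens for "believe":
  position 5: believe
  position 7: believe
  position 8: believe
  position 9: believe
  position 11: believe
  position 16: believe

6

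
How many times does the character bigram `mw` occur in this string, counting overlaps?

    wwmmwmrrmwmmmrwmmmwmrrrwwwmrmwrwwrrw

4

Sliding a length-2 window over the 36 characters (35 positions):
  position 4–5: mw
  position 9–10: mw
  position 18–19: mw
  position 29–30: mw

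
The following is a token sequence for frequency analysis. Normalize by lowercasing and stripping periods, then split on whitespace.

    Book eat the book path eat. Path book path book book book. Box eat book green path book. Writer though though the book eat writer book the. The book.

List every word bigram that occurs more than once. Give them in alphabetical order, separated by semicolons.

book book; book eat; book path; path book; the book

Bigram counts meeting the condition (more than once):
  book book: 2
  book eat: 2
  book path: 2
  path book: 3
  the book: 3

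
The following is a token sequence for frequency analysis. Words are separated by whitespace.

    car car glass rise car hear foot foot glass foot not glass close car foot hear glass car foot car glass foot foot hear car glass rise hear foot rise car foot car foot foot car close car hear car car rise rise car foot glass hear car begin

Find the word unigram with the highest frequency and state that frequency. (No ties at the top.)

"car", 15 times

Unigram frequencies (highest first):
  car: 15
  foot: 12
  glass: 7
  hear: 6
  rise: 5
  close: 2
  … (2 more, each ≤ 1)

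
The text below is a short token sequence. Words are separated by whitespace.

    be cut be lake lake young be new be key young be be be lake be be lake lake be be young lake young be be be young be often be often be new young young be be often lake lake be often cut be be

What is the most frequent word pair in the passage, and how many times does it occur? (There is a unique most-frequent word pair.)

"be be", 8 times

Bigram frequencies (highest first):
  be be: 8
  young be: 5
  be often: 4
  be lake: 3
  lake lake: 3
  lake be: 3
  … (14 more, each ≤ 2)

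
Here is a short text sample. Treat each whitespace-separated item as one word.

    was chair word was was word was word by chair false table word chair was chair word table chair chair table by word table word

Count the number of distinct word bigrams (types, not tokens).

18

25 tokens → 24 bigram windows in total.
Repeated bigrams (each contributes count−1 duplicates):
  chair word: 2
  table word: 2
  was chair: 2
  was word: 2
  word table: 2
  word was: 2
6 duplicate windows → 24 − 6 = 18 distinct.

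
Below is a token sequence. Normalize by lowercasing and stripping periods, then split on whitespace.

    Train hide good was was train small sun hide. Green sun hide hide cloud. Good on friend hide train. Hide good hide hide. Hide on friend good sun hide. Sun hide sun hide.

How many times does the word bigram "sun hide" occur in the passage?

5

Scanning the 32 overlapping bigram windows for "sun hide":
  position 8–9: sun hide
  position 11–12: sun hide
  position 28–29: sun hide
  position 30–31: sun hide
  position 32–33: sun hide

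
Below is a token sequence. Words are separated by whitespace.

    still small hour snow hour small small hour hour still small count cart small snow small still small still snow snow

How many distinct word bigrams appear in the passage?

21 tokens → 20 bigram windows in total.
Repeated bigrams (each contributes count−1 duplicates):
  still small: 3
  small hour: 2
  small still: 2
4 duplicate windows → 20 − 4 = 16 distinct.

16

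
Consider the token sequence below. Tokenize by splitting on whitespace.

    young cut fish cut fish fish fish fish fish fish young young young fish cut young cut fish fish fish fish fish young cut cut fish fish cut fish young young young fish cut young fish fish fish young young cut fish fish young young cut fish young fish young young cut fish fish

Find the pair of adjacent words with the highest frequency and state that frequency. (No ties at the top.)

Bigram frequencies (highest first):
  fish fish: 14
  cut fish: 8
  fish young: 7
  young young: 7
  young cut: 6
  fish cut: 4
  … (3 more, each ≤ 4)

"fish fish", 14 times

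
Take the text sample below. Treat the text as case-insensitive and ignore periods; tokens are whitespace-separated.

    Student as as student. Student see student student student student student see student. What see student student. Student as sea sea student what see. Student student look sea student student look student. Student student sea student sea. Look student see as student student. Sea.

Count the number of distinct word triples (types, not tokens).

44 tokens → 42 trigram windows in total.
Repeated trigrams (each contributes count−1 duplicates):
  student student student: 5
  see student student: 3
  as student student: 2
  student see student: 2
  student student look: 2
  student student sea: 2
  student student see: 2
  student what see: 2
  … (1 more repeated)
13 duplicate windows → 42 − 13 = 29 distinct.

29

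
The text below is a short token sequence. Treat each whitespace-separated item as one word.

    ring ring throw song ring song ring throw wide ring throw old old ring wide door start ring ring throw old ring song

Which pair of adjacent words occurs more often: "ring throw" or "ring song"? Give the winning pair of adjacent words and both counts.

"ring throw" (4 vs 2)

"ring throw": 4 occurrences
"ring song": 2 occurrences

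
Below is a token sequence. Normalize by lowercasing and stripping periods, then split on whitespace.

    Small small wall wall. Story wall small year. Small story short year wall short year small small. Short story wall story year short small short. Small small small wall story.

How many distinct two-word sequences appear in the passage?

30 tokens → 29 bigram windows in total.
Repeated bigrams (each contributes count−1 duplicates):
  small small: 4
  wall story: 3
  short small: 2
  short year: 2
  small short: 2
  small wall: 2
  story wall: 2
  year small: 2
11 duplicate windows → 29 − 11 = 18 distinct.

18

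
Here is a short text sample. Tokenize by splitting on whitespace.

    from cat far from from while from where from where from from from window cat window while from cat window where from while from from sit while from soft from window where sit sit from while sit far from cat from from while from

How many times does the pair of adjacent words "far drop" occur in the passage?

Scanning the 43 overlapping bigram windows for "far drop":
  (none found)

0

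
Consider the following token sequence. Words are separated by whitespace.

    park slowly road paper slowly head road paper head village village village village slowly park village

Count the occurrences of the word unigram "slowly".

3

Scanning the 16 tokens for "slowly":
  position 2: slowly
  position 5: slowly
  position 14: slowly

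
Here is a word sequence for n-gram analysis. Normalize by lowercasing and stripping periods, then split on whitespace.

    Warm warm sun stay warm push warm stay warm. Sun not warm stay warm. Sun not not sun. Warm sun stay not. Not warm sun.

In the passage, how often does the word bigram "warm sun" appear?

Scanning the 24 overlapping bigram windows for "warm sun":
  position 2–3: warm sun
  position 9–10: warm sun
  position 14–15: warm sun
  position 19–20: warm sun
  position 24–25: warm sun

5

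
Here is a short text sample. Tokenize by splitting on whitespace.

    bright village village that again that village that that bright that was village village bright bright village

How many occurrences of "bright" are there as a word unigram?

Scanning the 17 tokens for "bright":
  position 1: bright
  position 10: bright
  position 15: bright
  position 16: bright

4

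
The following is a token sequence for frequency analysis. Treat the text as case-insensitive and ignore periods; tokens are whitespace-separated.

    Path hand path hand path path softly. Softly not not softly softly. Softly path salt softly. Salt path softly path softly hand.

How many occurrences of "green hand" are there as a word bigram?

Scanning the 21 overlapping bigram windows for "green hand":
  (none found)

0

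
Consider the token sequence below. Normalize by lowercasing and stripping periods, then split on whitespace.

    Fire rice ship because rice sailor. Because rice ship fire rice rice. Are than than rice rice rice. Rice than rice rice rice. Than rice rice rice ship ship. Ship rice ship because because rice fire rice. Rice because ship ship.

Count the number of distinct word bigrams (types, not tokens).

41 tokens → 40 bigram windows in total.
Repeated bigrams (each contributes count−1 duplicates):
  rice rice: 9
  rice ship: 4
  because rice: 3
  fire rice: 3
  ship ship: 3
  than rice: 3
  rice than: 2
  ship because: 2
21 duplicate windows → 40 − 21 = 19 distinct.

19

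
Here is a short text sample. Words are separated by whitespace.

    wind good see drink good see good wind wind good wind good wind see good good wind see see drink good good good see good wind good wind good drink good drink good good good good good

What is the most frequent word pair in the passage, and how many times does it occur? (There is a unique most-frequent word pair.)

Bigram frequencies (highest first):
  good good: 7
  good wind: 6
  wind good: 5
  drink good: 4
  good see: 3
  see good: 3
  … (5 more, each ≤ 2)

"good good", 7 times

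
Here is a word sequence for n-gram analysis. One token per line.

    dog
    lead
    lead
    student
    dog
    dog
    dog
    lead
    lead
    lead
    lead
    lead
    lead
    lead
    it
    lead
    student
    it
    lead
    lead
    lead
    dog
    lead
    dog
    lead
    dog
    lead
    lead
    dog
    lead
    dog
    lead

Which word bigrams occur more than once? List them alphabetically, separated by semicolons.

dog dog; dog lead; it lead; lead dog; lead lead; lead student

Bigram counts meeting the condition (more than once):
  dog dog: 2
  dog lead: 7
  it lead: 2
  lead dog: 5
  lead lead: 10
  lead student: 2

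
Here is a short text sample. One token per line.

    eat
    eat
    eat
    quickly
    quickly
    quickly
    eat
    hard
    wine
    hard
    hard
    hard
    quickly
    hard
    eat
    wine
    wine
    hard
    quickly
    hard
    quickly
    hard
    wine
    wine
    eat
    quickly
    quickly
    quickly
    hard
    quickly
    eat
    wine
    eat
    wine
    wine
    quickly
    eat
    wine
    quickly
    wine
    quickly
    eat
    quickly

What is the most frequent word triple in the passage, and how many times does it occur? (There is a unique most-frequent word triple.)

"hard quickly hard", 3 times

Trigram frequencies (highest first):
  hard quickly hard: 3
  eat quickly quickly: 2
  quickly quickly quickly: 2
  eat wine wine: 2
  quickly hard quickly: 2
  quickly eat wine: 2
  … (27 more, each ≤ 2)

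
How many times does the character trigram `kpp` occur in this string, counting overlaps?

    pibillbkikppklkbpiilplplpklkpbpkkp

1

Sliding a length-3 window over the 34 characters (32 positions):
  position 10–12: kpp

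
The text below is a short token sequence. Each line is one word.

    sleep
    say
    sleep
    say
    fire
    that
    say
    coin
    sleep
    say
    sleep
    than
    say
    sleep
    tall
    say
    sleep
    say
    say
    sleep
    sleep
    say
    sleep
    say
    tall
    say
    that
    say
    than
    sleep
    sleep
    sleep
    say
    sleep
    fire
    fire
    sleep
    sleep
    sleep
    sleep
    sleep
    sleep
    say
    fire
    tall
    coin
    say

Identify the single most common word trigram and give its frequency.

"sleep sleep sleep", 5 times

Trigram frequencies (highest first):
  sleep sleep sleep: 5
  sleep say sleep: 4
  say sleep say: 3
  sleep sleep say: 3
  sleep say fire: 2
  say fire that: 1
  … (27 more, each ≤ 1)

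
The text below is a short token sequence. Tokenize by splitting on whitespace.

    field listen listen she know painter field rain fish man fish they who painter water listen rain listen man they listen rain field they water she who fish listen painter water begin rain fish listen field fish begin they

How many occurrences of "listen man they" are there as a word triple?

Scanning the 37 overlapping trigram windows for "listen man they":
  position 18–20: listen man they

1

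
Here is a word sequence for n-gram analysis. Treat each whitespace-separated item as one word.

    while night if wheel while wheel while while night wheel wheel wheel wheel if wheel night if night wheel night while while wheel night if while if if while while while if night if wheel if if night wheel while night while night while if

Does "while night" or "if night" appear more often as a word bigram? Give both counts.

"while night": 4 occurrences
"if night": 3 occurrences

"while night" (4 vs 3)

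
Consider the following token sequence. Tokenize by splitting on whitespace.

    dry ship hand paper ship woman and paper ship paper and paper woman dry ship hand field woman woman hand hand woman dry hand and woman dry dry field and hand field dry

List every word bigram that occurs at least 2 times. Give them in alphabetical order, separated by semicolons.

and paper; dry ship; hand field; paper ship; ship hand; woman dry

Bigram counts meeting the condition (at least 2 times):
  and paper: 2
  dry ship: 2
  hand field: 2
  paper ship: 2
  ship hand: 2
  woman dry: 3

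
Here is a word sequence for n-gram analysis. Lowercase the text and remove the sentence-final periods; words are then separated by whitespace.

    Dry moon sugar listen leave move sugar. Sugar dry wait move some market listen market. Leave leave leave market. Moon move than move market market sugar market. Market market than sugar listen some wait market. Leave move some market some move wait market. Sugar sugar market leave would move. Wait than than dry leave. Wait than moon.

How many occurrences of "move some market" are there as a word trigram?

Scanning the 55 overlapping trigram windows for "move some market":
  position 11–13: move some market
  position 37–39: move some market

2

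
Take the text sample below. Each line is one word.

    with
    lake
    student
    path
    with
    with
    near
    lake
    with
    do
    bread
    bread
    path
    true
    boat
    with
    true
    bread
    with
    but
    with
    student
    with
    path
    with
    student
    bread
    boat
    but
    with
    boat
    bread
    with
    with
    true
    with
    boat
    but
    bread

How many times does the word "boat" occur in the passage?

Scanning the 39 tokens for "boat":
  position 15: boat
  position 28: boat
  position 31: boat
  position 37: boat

4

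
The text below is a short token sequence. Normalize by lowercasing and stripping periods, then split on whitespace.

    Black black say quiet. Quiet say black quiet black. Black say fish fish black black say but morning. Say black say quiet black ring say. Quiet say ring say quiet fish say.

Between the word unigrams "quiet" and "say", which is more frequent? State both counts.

"say" (10 vs 6)

"quiet": 6 occurrences
"say": 10 occurrences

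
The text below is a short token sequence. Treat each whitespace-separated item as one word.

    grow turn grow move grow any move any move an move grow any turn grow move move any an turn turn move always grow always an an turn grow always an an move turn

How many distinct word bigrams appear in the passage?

21

34 tokens → 33 bigram windows in total.
Repeated bigrams (each contributes count−1 duplicates):
  turn grow: 3
  always an: 2
  an an: 2
  an move: 2
  an turn: 2
  any move: 2
  grow always: 2
  grow any: 2
  … (3 more repeated)
12 duplicate windows → 33 − 12 = 21 distinct.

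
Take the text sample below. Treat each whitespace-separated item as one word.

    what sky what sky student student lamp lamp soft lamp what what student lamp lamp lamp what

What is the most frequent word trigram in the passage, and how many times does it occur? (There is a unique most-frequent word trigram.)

Trigram frequencies (highest first):
  student lamp lamp: 2
  what sky what: 1
  sky what sky: 1
  what sky student: 1
  sky student student: 1
  student student lamp: 1
  … (8 more, each ≤ 1)

"student lamp lamp", 2 times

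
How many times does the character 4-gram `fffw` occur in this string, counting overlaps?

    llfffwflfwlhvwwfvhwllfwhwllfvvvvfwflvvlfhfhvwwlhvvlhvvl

Sliding a length-4 window over the 55 characters (52 positions):
  position 3–6: fffw

1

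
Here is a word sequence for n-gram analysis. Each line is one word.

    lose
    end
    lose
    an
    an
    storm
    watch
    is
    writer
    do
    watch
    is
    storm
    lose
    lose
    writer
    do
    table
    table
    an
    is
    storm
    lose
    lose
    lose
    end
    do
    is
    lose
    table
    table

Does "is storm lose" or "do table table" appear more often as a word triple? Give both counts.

"is storm lose" (2 vs 1)

"is storm lose": 2 occurrences
"do table table": 1 occurrence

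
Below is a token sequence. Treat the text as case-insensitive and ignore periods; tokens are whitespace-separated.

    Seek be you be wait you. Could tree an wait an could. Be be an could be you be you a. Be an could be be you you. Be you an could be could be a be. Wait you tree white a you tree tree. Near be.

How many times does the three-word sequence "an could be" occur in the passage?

4

Scanning the 45 overlapping trigram windows for "an could be":
  position 11–13: an could be
  position 15–17: an could be
  position 23–25: an could be
  position 31–33: an could be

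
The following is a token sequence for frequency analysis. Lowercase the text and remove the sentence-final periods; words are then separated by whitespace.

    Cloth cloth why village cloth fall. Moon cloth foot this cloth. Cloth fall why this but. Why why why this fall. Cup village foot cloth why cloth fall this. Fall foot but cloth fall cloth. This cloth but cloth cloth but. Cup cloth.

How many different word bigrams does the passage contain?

30

43 tokens → 42 bigram windows in total.
Repeated bigrams (each contributes count−1 duplicates):
  cloth fall: 4
  cloth cloth: 3
  but cloth: 2
  cloth but: 2
  cloth why: 2
  this cloth: 2
  this fall: 2
  why this: 2
  … (1 more repeated)
12 duplicate windows → 42 − 12 = 30 distinct.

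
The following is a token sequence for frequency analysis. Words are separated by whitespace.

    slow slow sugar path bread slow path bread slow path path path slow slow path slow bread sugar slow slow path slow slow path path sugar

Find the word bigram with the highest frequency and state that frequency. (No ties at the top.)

"slow path", 5 times

Bigram frequencies (highest first):
  slow path: 5
  slow slow: 4
  path path: 3
  path slow: 3
  path bread: 2
  bread slow: 2
  … (6 more, each ≤ 1)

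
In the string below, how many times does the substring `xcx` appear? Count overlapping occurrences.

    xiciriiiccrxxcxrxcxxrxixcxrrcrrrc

Sliding a length-3 window over the 33 characters (31 positions):
  position 13–15: xcx
  position 17–19: xcx
  position 24–26: xcx

3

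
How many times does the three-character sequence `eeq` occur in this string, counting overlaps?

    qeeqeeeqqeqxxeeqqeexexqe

3

Sliding a length-3 window over the 24 characters (22 positions):
  position 2–4: eeq
  position 6–8: eeq
  position 14–16: eeq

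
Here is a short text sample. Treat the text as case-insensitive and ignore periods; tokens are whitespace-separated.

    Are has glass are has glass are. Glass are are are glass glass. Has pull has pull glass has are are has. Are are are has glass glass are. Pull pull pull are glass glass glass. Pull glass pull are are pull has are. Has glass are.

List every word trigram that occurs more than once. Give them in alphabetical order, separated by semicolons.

are are are; are are has; are glass glass; are has glass; has are are; has glass are

Trigram counts meeting the condition (more than once):
  are are are: 2
  are are has: 2
  are glass glass: 2
  are has glass: 4
  has are are: 2
  has glass are: 3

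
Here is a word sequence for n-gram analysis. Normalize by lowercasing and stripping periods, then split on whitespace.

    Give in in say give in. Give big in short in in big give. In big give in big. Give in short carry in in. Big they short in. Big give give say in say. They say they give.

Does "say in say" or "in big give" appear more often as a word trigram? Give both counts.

"in big give" (4 vs 1)

"say in say": 1 occurrence
"in big give": 4 occurrences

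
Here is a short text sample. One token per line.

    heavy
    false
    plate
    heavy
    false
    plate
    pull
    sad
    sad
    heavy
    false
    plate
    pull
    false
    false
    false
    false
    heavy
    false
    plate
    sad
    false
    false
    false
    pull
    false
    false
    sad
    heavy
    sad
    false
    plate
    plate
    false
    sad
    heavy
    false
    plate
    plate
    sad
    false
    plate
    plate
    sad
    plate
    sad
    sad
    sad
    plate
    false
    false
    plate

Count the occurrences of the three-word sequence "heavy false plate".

5

Scanning the 50 overlapping trigram windows for "heavy false plate":
  position 1–3: heavy false plate
  position 4–6: heavy false plate
  position 10–12: heavy false plate
  position 18–20: heavy false plate
  position 36–38: heavy false plate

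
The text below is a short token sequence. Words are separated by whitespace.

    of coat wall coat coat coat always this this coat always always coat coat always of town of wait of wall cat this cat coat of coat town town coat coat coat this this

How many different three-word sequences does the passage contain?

30

34 tokens → 32 trigram windows in total.
Repeated trigrams (each contributes count−1 duplicates):
  coat coat always: 2
  coat coat coat: 2
2 duplicate windows → 32 − 2 = 30 distinct.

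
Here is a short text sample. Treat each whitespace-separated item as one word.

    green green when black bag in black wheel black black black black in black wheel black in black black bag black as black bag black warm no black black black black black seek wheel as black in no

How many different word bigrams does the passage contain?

20

38 tokens → 37 bigram windows in total.
Repeated bigrams (each contributes count−1 duplicates):
  black black: 8
  black bag: 3
  black in: 3
  in black: 3
  as black: 2
  bag black: 2
  black wheel: 2
  wheel black: 2
17 duplicate windows → 37 − 17 = 20 distinct.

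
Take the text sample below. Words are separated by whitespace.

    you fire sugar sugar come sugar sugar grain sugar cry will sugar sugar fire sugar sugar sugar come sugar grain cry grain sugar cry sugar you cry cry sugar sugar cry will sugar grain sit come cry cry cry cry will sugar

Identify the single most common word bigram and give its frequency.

Bigram frequencies (highest first):
  sugar sugar: 6
  cry cry: 4
  sugar grain: 3
  sugar cry: 3
  cry will: 3
  will sugar: 3
  … (14 more, each ≤ 2)

"sugar sugar", 6 times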